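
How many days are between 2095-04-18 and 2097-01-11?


From 2095-04-18 to 2097-01-11
2095-04-18: days before April = 31 + 28 + 31 = 90 (2095 is not a leap year); day of year = 90 + 18 = 108
2097-01-11: day of year = 11
Rest of 2095: 365 - 108 = 257
Full years 2096 (366): 366
Total = 257 + 366 + 11 = 634

634 days


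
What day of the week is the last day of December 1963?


December 1963 has 31 days
Anchor: Jan 1, 1963. With p = 1963 - 1 = 1962: (p + p//4 - p//100 + p//400) mod 7 = (1962 + 490 - 19 + 4) mod 7 = 2437 mod 7 = 1 -> Tuesday (Mon=0 ... Sun=6)
Days before December (Jan-Nov): 334; December 1 index = (1 + 334) mod 7 = 6 -> Sunday
Last day offset: 31 - 1 = 30 days
Weekday index = (6 + 30) mod 7 = 1

Tuesday, December 31


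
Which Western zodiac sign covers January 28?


Date: January 28
Conventional tropical zodiac dates: Aquarius from January 20 onward; Pisces starts February 19
January 28 falls within the Aquarius range

Aquarius


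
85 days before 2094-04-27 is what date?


Start: 2094-04-27, subtract 85 days
Back 27 days from April 27 reaches March 31, 2094 -> 58 left
March 2094 has 31 days -> back to February 28, 2094 -> 27 left
February 2094: 28 - 27 = 1 -> lands on February 1

Result: 2094-02-01


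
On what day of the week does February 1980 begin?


Target: February 1, 1980
Anchor: Jan 1, 1980. With p = 1980 - 1 = 1979: (p + p//4 - p//100 + p//400) mod 7 = (1979 + 494 - 19 + 4) mod 7 = 2458 mod 7 = 1 -> Tuesday (Mon=0 ... Sun=6)
Days before February (Jan): 31 days
Weekday index = (1 + 31) mod 7 = 4

Friday


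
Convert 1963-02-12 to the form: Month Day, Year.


ISO 1963-02-12 parses as year=1963, month=02, day=12
Month 2 -> February

February 12, 1963


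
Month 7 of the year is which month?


Month 7 of 12

July


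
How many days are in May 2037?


May 2037

31 days


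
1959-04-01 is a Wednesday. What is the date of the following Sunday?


Current: Wednesday
Target: Sunday
Days ahead: 4

Next Sunday: 1959-04-05


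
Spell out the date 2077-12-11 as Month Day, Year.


ISO 2077-12-11 parses as year=2077, month=12, day=11
Month 12 -> December

December 11, 2077


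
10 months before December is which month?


December is month 12
12 - 10 = 2

February


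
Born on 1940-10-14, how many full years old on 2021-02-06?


Birth: 1940-10-14
Reference: 2021-02-06
Year difference: 2021 - 1940 = 81
Birthday not yet reached in 2021, subtract 1

80 years old


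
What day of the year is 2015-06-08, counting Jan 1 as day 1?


Date: June 8, 2015
Days in months 1 through 5: 151
Plus 8 days in June

Day of year: 159


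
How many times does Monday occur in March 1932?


March 1932 has 31 days
Anchor: Jan 1, 1932. With p = 1932 - 1 = 1931: (p + p//4 - p//100 + p//400) mod 7 = (1931 + 482 - 19 + 4) mod 7 = 2398 mod 7 = 4 -> Friday (Mon=0 ... Sun=6)
Days before March (Jan-Feb): 60; March 1 index = (4 + 60) mod 7 = 1 -> Tuesday
First Monday is March 7
Mondays: 7, 14, 21, 28

4 Mondays


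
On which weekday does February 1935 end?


February 1935 has 28 days
Anchor: Jan 1, 1935. With p = 1935 - 1 = 1934: (p + p//4 - p//100 + p//400) mod 7 = (1934 + 483 - 19 + 4) mod 7 = 2402 mod 7 = 1 -> Tuesday (Mon=0 ... Sun=6)
Days before February (Jan): 31; February 1 index = (1 + 31) mod 7 = 4 -> Friday
Last day offset: 28 - 1 = 27 days
Weekday index = (4 + 27) mod 7 = 3

Thursday, February 28


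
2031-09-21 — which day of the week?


Date: September 21, 2031
Anchor: Jan 1, 2031. With p = 2031 - 1 = 2030: (p + p//4 - p//100 + p//400) mod 7 = (2030 + 507 - 20 + 5) mod 7 = 2522 mod 7 = 2 -> Wednesday (Mon=0 ... Sun=6)
Days before September (Jan-Aug): 243; offset = 243 + 21 - 1 = 263
Weekday index = (2 + 263) mod 7 = 6

Day of the week: Sunday


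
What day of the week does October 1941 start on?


Target: October 1, 1941
Anchor: Jan 1, 1941. With p = 1941 - 1 = 1940: (p + p//4 - p//100 + p//400) mod 7 = (1940 + 485 - 19 + 4) mod 7 = 2410 mod 7 = 2 -> Wednesday (Mon=0 ... Sun=6)
Days before October (Jan-Sep): 273 days
Weekday index = (2 + 273) mod 7 = 2

Wednesday


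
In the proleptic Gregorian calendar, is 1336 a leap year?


Gregorian leap year rule: divisible by 4, but not by 100, unless also by 400.
1336 is divisible by 4 but not 100 -> leap year

Yes


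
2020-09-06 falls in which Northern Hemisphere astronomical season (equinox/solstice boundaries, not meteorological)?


Date: September 6
Astronomical Summer (approx.; exact equinox/solstice day varies by year): June 21 to September 21
September 6 falls within the Summer window

Summer


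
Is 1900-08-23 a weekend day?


Anchor: Jan 1, 1900. With p = 1900 - 1 = 1899: (p + p//4 - p//100 + p//400) mod 7 = (1899 + 474 - 18 + 4) mod 7 = 2359 mod 7 = 0 -> Monday (Mon=0 ... Sun=6)
Day of year: 235; offset = 234
Weekday index = (0 + 234) mod 7 = 3 -> Thursday
Weekend days: Saturday, Sunday

No


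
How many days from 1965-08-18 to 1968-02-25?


From 1965-08-18 to 1968-02-25
1965-08-18: days before August = 31 + 28 + 31 + 30 + 31 + 30 + 31 = 212 (1965 is not a leap year); day of year = 212 + 18 = 230
1968-02-25: days before February = 31; day of year = 31 + 25 = 56
Rest of 1965: 365 - 230 = 135
Full years 1966 (365), 1967 (365): 730
Total = 135 + 730 + 56 = 921

921 days


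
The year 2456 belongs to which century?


Century = (year - 1) // 100 + 1
= (2456 - 1) // 100 + 1
= 2455 // 100 + 1
= 24 + 1

25th century


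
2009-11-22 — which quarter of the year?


Month: November (month 11)
Q1: Jan-Mar, Q2: Apr-Jun, Q3: Jul-Sep, Q4: Oct-Dec

Q4


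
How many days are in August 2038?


August 2038

31 days


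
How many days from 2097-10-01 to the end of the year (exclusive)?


Day of year: 274 of 365
Remaining = 365 - 274

91 days


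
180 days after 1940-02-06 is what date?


Start: 1940-02-06, add 180 days
February 1940 has 29 days: 29 - 6 = 23 days to February 29 -> 157 left
March 1940 has 31 days -> 126 left
April 1940 has 30 days -> 96 left
May 1940 has 31 days -> 65 left
June 1940 has 30 days -> 35 left
July 1940 has 31 days -> 4 left
August 1940: 4 <= 31 -> lands on August 4

Result: 1940-08-04


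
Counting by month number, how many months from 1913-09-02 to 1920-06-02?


From September 1913 to June 1920
7 years * 12 = 84 months, minus 3 months = 81

81 months


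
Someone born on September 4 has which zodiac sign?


Date: September 4
Conventional tropical zodiac dates: Virgo from August 23 onward; Libra starts September 23
September 4 falls within the Virgo range

Virgo


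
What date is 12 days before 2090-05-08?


Start: 2090-05-08, subtract 12 days
Back 8 days from May 8 reaches April 30, 2090 -> 4 left
April 2090: 30 - 4 = 26 -> lands on April 26

Result: 2090-04-26


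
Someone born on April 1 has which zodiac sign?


Date: April 1
Conventional tropical zodiac dates: Aries from March 21 onward; Taurus starts April 20
April 1 falls within the Aries range

Aries


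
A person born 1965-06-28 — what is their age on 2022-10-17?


Birth: 1965-06-28
Reference: 2022-10-17
Year difference: 2022 - 1965 = 57

57 years old


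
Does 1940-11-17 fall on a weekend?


Anchor: Jan 1, 1940. With p = 1940 - 1 = 1939: (p + p//4 - p//100 + p//400) mod 7 = (1939 + 484 - 19 + 4) mod 7 = 2408 mod 7 = 0 -> Monday (Mon=0 ... Sun=6)
Day of year: 322; offset = 321
Weekday index = (0 + 321) mod 7 = 6 -> Sunday
Weekend days: Saturday, Sunday

Yes


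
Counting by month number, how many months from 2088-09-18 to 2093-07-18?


From September 2088 to July 2093
5 years * 12 = 60 months, minus 2 months = 58

58 months


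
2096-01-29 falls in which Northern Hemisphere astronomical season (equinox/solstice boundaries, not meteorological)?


Date: January 29
Astronomical Winter (approx.; exact equinox/solstice day varies by year): December 21 to March 19
January 29 falls within the Winter window

Winter


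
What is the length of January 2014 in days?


January 2014

31 days


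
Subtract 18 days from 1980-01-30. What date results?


Start: 1980-01-30, subtract 18 days
30 - 18 = 12 stays within January 1980

Result: 1980-01-12


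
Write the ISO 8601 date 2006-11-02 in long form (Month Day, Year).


ISO 2006-11-02 parses as year=2006, month=11, day=02
Month 11 -> November

November 2, 2006


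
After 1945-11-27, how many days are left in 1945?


Day of year: 331 of 365
Remaining = 365 - 331

34 days


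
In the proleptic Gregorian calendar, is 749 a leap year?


Gregorian leap year rule: divisible by 4, but not by 100, unless also by 400.
749 is not divisible by 4 -> not a leap year

No


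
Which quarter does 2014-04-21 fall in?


Month: April (month 4)
Q1: Jan-Mar, Q2: Apr-Jun, Q3: Jul-Sep, Q4: Oct-Dec

Q2


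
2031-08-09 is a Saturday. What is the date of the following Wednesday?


Current: Saturday
Target: Wednesday
Days ahead: 4

Next Wednesday: 2031-08-13


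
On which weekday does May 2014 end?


May 2014 has 31 days
Anchor: Jan 1, 2014. With p = 2014 - 1 = 2013: (p + p//4 - p//100 + p//400) mod 7 = (2013 + 503 - 20 + 5) mod 7 = 2501 mod 7 = 2 -> Wednesday (Mon=0 ... Sun=6)
Days before May (Jan-Apr): 120; May 1 index = (2 + 120) mod 7 = 3 -> Thursday
Last day offset: 31 - 1 = 30 days
Weekday index = (3 + 30) mod 7 = 5

Saturday, May 31


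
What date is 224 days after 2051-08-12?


Start: 2051-08-12, add 224 days
August 2051 has 31 days: 31 - 12 = 19 days to August 31 -> 205 left
September 2051 has 30 days -> 175 left
October 2051 has 31 days -> 144 left
November 2051 has 30 days -> 114 left
December 2051 has 31 days -> 83 left
January 2052 has 31 days -> 52 left
February 2052 has 29 days -> 23 left
March 2052: 23 <= 31 -> lands on March 23

Result: 2052-03-23


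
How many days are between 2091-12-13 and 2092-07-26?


From 2091-12-13 to 2092-07-26
2091-12-13: days before December = 31 + 28 + 31 + 30 + 31 + 30 + 31 + 31 + 30 + 31 + 30 = 334 (2091 is not a leap year); day of year = 334 + 13 = 347
2092-07-26: days before July = 31 + 29 + 31 + 30 + 31 + 30 = 182 (2092 is a leap year); day of year = 182 + 26 = 208
Rest of 2091: 365 - 347 = 18
Total = 18 + 208 = 226

226 days


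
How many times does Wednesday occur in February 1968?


February 1968 has 29 days
Anchor: Jan 1, 1968. With p = 1968 - 1 = 1967: (p + p//4 - p//100 + p//400) mod 7 = (1967 + 491 - 19 + 4) mod 7 = 2443 mod 7 = 0 -> Monday (Mon=0 ... Sun=6)
Days before February (Jan): 31; February 1 index = (0 + 31) mod 7 = 3 -> Thursday
First Wednesday is February 7
Wednesdays: 7, 14, 21, 28

4 Wednesdays


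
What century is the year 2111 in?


Century = (year - 1) // 100 + 1
= (2111 - 1) // 100 + 1
= 2110 // 100 + 1
= 21 + 1

22nd century


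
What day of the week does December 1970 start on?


Target: December 1, 1970
Anchor: Jan 1, 1970. With p = 1970 - 1 = 1969: (p + p//4 - p//100 + p//400) mod 7 = (1969 + 492 - 19 + 4) mod 7 = 2446 mod 7 = 3 -> Thursday (Mon=0 ... Sun=6)
Days before December (Jan-Nov): 334 days
Weekday index = (3 + 334) mod 7 = 1

Tuesday


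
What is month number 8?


Month 8 of 12

August


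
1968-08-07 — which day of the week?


Date: August 7, 1968
Anchor: Jan 1, 1968. With p = 1968 - 1 = 1967: (p + p//4 - p//100 + p//400) mod 7 = (1967 + 491 - 19 + 4) mod 7 = 2443 mod 7 = 0 -> Monday (Mon=0 ... Sun=6)
Days before August (Jan-Jul): 213; offset = 213 + 7 - 1 = 219
Weekday index = (0 + 219) mod 7 = 2

Day of the week: Wednesday


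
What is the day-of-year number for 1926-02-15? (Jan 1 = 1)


Date: February 15, 1926
Days in months 1 through 1: 31
Plus 15 days in February

Day of year: 46


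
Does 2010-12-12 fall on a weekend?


Anchor: Jan 1, 2010. With p = 2010 - 1 = 2009: (p + p//4 - p//100 + p//400) mod 7 = (2009 + 502 - 20 + 5) mod 7 = 2496 mod 7 = 4 -> Friday (Mon=0 ... Sun=6)
Day of year: 346; offset = 345
Weekday index = (4 + 345) mod 7 = 6 -> Sunday
Weekend days: Saturday, Sunday

Yes


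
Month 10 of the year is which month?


Month 10 of 12

October


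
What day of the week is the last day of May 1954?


May 1954 has 31 days
Anchor: Jan 1, 1954. With p = 1954 - 1 = 1953: (p + p//4 - p//100 + p//400) mod 7 = (1953 + 488 - 19 + 4) mod 7 = 2426 mod 7 = 4 -> Friday (Mon=0 ... Sun=6)
Days before May (Jan-Apr): 120; May 1 index = (4 + 120) mod 7 = 5 -> Saturday
Last day offset: 31 - 1 = 30 days
Weekday index = (5 + 30) mod 7 = 0

Monday, May 31


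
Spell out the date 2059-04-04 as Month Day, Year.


ISO 2059-04-04 parses as year=2059, month=04, day=04
Month 4 -> April

April 4, 2059


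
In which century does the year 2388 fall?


Century = (year - 1) // 100 + 1
= (2388 - 1) // 100 + 1
= 2387 // 100 + 1
= 23 + 1

24th century


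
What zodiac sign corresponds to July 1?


Date: July 1
Conventional tropical zodiac dates: Cancer from June 21 onward; Leo starts July 23
July 1 falls within the Cancer range

Cancer


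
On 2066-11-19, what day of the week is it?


Date: November 19, 2066
Anchor: Jan 1, 2066. With p = 2066 - 1 = 2065: (p + p//4 - p//100 + p//400) mod 7 = (2065 + 516 - 20 + 5) mod 7 = 2566 mod 7 = 4 -> Friday (Mon=0 ... Sun=6)
Days before November (Jan-Oct): 304; offset = 304 + 19 - 1 = 322
Weekday index = (4 + 322) mod 7 = 4

Day of the week: Friday


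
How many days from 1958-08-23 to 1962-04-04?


From 1958-08-23 to 1962-04-04
1958-08-23: days before August = 31 + 28 + 31 + 30 + 31 + 30 + 31 = 212 (1958 is not a leap year); day of year = 212 + 23 = 235
1962-04-04: days before April = 31 + 28 + 31 = 90 (1962 is not a leap year); day of year = 90 + 4 = 94
Rest of 1958: 365 - 235 = 130
Full years 1959 (365), 1960 (366), 1961 (365): 1096
Total = 130 + 1096 + 94 = 1320

1320 days


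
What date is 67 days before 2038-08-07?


Start: 2038-08-07, subtract 67 days
Back 7 days from August 7 reaches July 31, 2038 -> 60 left
July 2038 has 31 days -> back to June 30, 2038 -> 29 left
June 2038: 30 - 29 = 1 -> lands on June 1

Result: 2038-06-01


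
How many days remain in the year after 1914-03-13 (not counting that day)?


Day of year: 72 of 365
Remaining = 365 - 72

293 days


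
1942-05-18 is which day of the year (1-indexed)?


Date: May 18, 1942
Days in months 1 through 4: 120
Plus 18 days in May

Day of year: 138


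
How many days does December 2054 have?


December 2054

31 days


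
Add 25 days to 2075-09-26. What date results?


Start: 2075-09-26, add 25 days
September 2075 has 30 days: 30 - 26 = 4 days to September 30 -> 21 left
October 2075: 21 <= 31 -> lands on October 21

Result: 2075-10-21


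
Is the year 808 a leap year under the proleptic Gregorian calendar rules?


Gregorian leap year rule: divisible by 4, but not by 100, unless also by 400.
808 is divisible by 4 but not 100 -> leap year

Yes


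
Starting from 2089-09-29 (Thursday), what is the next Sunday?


Current: Thursday
Target: Sunday
Days ahead: 3

Next Sunday: 2089-10-02


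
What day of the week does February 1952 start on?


Target: February 1, 1952
Anchor: Jan 1, 1952. With p = 1952 - 1 = 1951: (p + p//4 - p//100 + p//400) mod 7 = (1951 + 487 - 19 + 4) mod 7 = 2423 mod 7 = 1 -> Tuesday (Mon=0 ... Sun=6)
Days before February (Jan): 31 days
Weekday index = (1 + 31) mod 7 = 4

Friday


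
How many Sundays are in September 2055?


September 2055 has 30 days
Anchor: Jan 1, 2055. With p = 2055 - 1 = 2054: (p + p//4 - p//100 + p//400) mod 7 = (2054 + 513 - 20 + 5) mod 7 = 2552 mod 7 = 4 -> Friday (Mon=0 ... Sun=6)
Days before September (Jan-Aug): 243; September 1 index = (4 + 243) mod 7 = 2 -> Wednesday
First Sunday is September 5
Sundays: 5, 12, 19, 26

4 Sundays


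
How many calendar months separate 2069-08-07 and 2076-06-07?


From August 2069 to June 2076
7 years * 12 = 84 months, minus 2 months = 82

82 months


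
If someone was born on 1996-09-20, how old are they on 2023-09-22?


Birth: 1996-09-20
Reference: 2023-09-22
Year difference: 2023 - 1996 = 27

27 years old


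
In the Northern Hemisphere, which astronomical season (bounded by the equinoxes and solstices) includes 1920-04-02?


Date: April 2
Astronomical Spring (approx.; exact equinox/solstice day varies by year): March 20 to June 20
April 2 falls within the Spring window

Spring


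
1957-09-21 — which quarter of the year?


Month: September (month 9)
Q1: Jan-Mar, Q2: Apr-Jun, Q3: Jul-Sep, Q4: Oct-Dec

Q3


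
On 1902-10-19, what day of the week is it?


Date: October 19, 1902
Anchor: Jan 1, 1902. With p = 1902 - 1 = 1901: (p + p//4 - p//100 + p//400) mod 7 = (1901 + 475 - 19 + 4) mod 7 = 2361 mod 7 = 2 -> Wednesday (Mon=0 ... Sun=6)
Days before October (Jan-Sep): 273; offset = 273 + 19 - 1 = 291
Weekday index = (2 + 291) mod 7 = 6

Day of the week: Sunday


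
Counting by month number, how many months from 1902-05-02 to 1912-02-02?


From May 1902 to February 1912
10 years * 12 = 120 months, minus 3 months = 117

117 months


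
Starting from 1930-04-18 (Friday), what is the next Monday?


Current: Friday
Target: Monday
Days ahead: 3

Next Monday: 1930-04-21


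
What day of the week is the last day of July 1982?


July 1982 has 31 days
Anchor: Jan 1, 1982. With p = 1982 - 1 = 1981: (p + p//4 - p//100 + p//400) mod 7 = (1981 + 495 - 19 + 4) mod 7 = 2461 mod 7 = 4 -> Friday (Mon=0 ... Sun=6)
Days before July (Jan-Jun): 181; July 1 index = (4 + 181) mod 7 = 3 -> Thursday
Last day offset: 31 - 1 = 30 days
Weekday index = (3 + 30) mod 7 = 5

Saturday, July 31


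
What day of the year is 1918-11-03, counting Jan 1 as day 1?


Date: November 3, 1918
Days in months 1 through 10: 304
Plus 3 days in November

Day of year: 307


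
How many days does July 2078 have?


July 2078

31 days


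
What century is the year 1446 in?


Century = (year - 1) // 100 + 1
= (1446 - 1) // 100 + 1
= 1445 // 100 + 1
= 14 + 1

15th century


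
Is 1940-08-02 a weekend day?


Anchor: Jan 1, 1940. With p = 1940 - 1 = 1939: (p + p//4 - p//100 + p//400) mod 7 = (1939 + 484 - 19 + 4) mod 7 = 2408 mod 7 = 0 -> Monday (Mon=0 ... Sun=6)
Day of year: 215; offset = 214
Weekday index = (0 + 214) mod 7 = 4 -> Friday
Weekend days: Saturday, Sunday

No


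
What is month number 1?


Month 1 of 12

January


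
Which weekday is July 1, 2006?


Target: July 1, 2006
Anchor: Jan 1, 2006. With p = 2006 - 1 = 2005: (p + p//4 - p//100 + p//400) mod 7 = (2005 + 501 - 20 + 5) mod 7 = 2491 mod 7 = 6 -> Sunday (Mon=0 ... Sun=6)
Days before July (Jan-Jun): 181 days
Weekday index = (6 + 181) mod 7 = 5

Saturday


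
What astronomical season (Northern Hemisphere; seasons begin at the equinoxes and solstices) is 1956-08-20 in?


Date: August 20
Astronomical Summer (approx.; exact equinox/solstice day varies by year): June 21 to September 21
August 20 falls within the Summer window

Summer


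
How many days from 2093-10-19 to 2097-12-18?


From 2093-10-19 to 2097-12-18
2093-10-19: days before October = 31 + 28 + 31 + 30 + 31 + 30 + 31 + 31 + 30 = 273 (2093 is not a leap year); day of year = 273 + 19 = 292
2097-12-18: days before December = 31 + 28 + 31 + 30 + 31 + 30 + 31 + 31 + 30 + 31 + 30 = 334 (2097 is not a leap year); day of year = 334 + 18 = 352
Rest of 2093: 365 - 292 = 73
Full years 2094 (365), 2095 (365), 2096 (366): 1096
Total = 73 + 1096 + 352 = 1521

1521 days


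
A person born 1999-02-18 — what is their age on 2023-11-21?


Birth: 1999-02-18
Reference: 2023-11-21
Year difference: 2023 - 1999 = 24

24 years old


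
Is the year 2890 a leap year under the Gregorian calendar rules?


Gregorian leap year rule: divisible by 4, but not by 100, unless also by 400.
2890 is not divisible by 4 -> not a leap year

No


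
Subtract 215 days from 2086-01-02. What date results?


Start: 2086-01-02, subtract 215 days
Back 2 days from January 2 reaches December 31, 2085 -> 213 left
December 2085 has 31 days -> back to November 30, 2085 -> 182 left
November 2085 has 30 days -> back to October 31, 2085 -> 152 left
October 2085 has 31 days -> back to September 30, 2085 -> 121 left
September 2085 has 30 days -> back to August 31, 2085 -> 91 left
August 2085 has 31 days -> back to July 31, 2085 -> 60 left
July 2085 has 31 days -> back to June 30, 2085 -> 29 left
June 2085: 30 - 29 = 1 -> lands on June 1

Result: 2085-06-01


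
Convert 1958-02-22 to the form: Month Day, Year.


ISO 1958-02-22 parses as year=1958, month=02, day=22
Month 2 -> February

February 22, 1958


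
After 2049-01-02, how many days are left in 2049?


Day of year: 2 of 365
Remaining = 365 - 2

363 days


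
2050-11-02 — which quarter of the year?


Month: November (month 11)
Q1: Jan-Mar, Q2: Apr-Jun, Q3: Jul-Sep, Q4: Oct-Dec

Q4


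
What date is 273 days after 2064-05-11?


Start: 2064-05-11, add 273 days
May 2064 has 31 days: 31 - 11 = 20 days to May 31 -> 253 left
June 2064 has 30 days -> 223 left
July 2064 has 31 days -> 192 left
August 2064 has 31 days -> 161 left
September 2064 has 30 days -> 131 left
October 2064 has 31 days -> 100 left
November 2064 has 30 days -> 70 left
December 2064 has 31 days -> 39 left
January 2065 has 31 days -> 8 left
February 2065: 8 <= 28 -> lands on February 8

Result: 2065-02-08


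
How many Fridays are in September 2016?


September 2016 has 30 days
Anchor: Jan 1, 2016. With p = 2016 - 1 = 2015: (p + p//4 - p//100 + p//400) mod 7 = (2015 + 503 - 20 + 5) mod 7 = 2503 mod 7 = 4 -> Friday (Mon=0 ... Sun=6)
Days before September (Jan-Aug): 244; September 1 index = (4 + 244) mod 7 = 3 -> Thursday
First Friday is September 2
Fridays: 2, 9, 16, 23, 30

5 Fridays


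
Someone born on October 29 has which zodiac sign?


Date: October 29
Conventional tropical zodiac dates: Scorpio from October 23 onward; Sagittarius starts November 22
October 29 falls within the Scorpio range

Scorpio


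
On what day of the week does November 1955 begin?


Target: November 1, 1955
Anchor: Jan 1, 1955. With p = 1955 - 1 = 1954: (p + p//4 - p//100 + p//400) mod 7 = (1954 + 488 - 19 + 4) mod 7 = 2427 mod 7 = 5 -> Saturday (Mon=0 ... Sun=6)
Days before November (Jan-Oct): 304 days
Weekday index = (5 + 304) mod 7 = 1

Tuesday


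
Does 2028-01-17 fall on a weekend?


Anchor: Jan 1, 2028. With p = 2028 - 1 = 2027: (p + p//4 - p//100 + p//400) mod 7 = (2027 + 506 - 20 + 5) mod 7 = 2518 mod 7 = 5 -> Saturday (Mon=0 ... Sun=6)
Day of year: 17; offset = 16
Weekday index = (5 + 16) mod 7 = 0 -> Monday
Weekend days: Saturday, Sunday

No


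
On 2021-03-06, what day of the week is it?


Date: March 6, 2021
Anchor: Jan 1, 2021. With p = 2021 - 1 = 2020: (p + p//4 - p//100 + p//400) mod 7 = (2020 + 505 - 20 + 5) mod 7 = 2510 mod 7 = 4 -> Friday (Mon=0 ... Sun=6)
Days before March (Jan-Feb): 59; offset = 59 + 6 - 1 = 64
Weekday index = (4 + 64) mod 7 = 5

Day of the week: Saturday


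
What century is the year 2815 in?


Century = (year - 1) // 100 + 1
= (2815 - 1) // 100 + 1
= 2814 // 100 + 1
= 28 + 1

29th century


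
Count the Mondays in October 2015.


October 2015 has 31 days
Anchor: Jan 1, 2015. With p = 2015 - 1 = 2014: (p + p//4 - p//100 + p//400) mod 7 = (2014 + 503 - 20 + 5) mod 7 = 2502 mod 7 = 3 -> Thursday (Mon=0 ... Sun=6)
Days before October (Jan-Sep): 273; October 1 index = (3 + 273) mod 7 = 3 -> Thursday
First Monday is October 5
Mondays: 5, 12, 19, 26

4 Mondays


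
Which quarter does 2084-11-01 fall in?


Month: November (month 11)
Q1: Jan-Mar, Q2: Apr-Jun, Q3: Jul-Sep, Q4: Oct-Dec

Q4


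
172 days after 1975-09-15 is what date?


Start: 1975-09-15, add 172 days
September 1975 has 30 days: 30 - 15 = 15 days to September 30 -> 157 left
October 1975 has 31 days -> 126 left
November 1975 has 30 days -> 96 left
December 1975 has 31 days -> 65 left
January 1976 has 31 days -> 34 left
February 1976 has 29 days -> 5 left
March 1976: 5 <= 31 -> lands on March 5

Result: 1976-03-05


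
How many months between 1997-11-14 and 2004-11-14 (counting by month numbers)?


From November 1997 to November 2004
7 years * 12 = 84 months = 84

84 months


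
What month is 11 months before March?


March is month 3
3 - 11 = -8; wrap: -8 + 12 = 4

April


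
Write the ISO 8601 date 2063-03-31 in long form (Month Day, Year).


ISO 2063-03-31 parses as year=2063, month=03, day=31
Month 3 -> March

March 31, 2063


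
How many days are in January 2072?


January 2072

31 days


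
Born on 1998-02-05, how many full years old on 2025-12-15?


Birth: 1998-02-05
Reference: 2025-12-15
Year difference: 2025 - 1998 = 27

27 years old


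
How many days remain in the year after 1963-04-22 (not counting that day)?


Day of year: 112 of 365
Remaining = 365 - 112

253 days


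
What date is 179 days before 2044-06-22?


Start: 2044-06-22, subtract 179 days
Back 22 days from June 22 reaches May 31, 2044 -> 157 left
May 2044 has 31 days -> back to April 30, 2044 -> 126 left
April 2044 has 30 days -> back to March 31, 2044 -> 96 left
March 2044 has 31 days -> back to February 29, 2044 -> 65 left
February 2044 has 29 days -> back to January 31, 2044 -> 36 left
January 2044 has 31 days -> back to December 31, 2043 -> 5 left
December 2043: 31 - 5 = 26 -> lands on December 26

Result: 2043-12-26


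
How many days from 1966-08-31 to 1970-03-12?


From 1966-08-31 to 1970-03-12
1966-08-31: days before August = 31 + 28 + 31 + 30 + 31 + 30 + 31 = 212 (1966 is not a leap year); day of year = 212 + 31 = 243
1970-03-12: days before March = 31 + 28 = 59 (1970 is not a leap year); day of year = 59 + 12 = 71
Rest of 1966: 365 - 243 = 122
Full years 1967 (365), 1968 (366), 1969 (365): 1096
Total = 122 + 1096 + 71 = 1289

1289 days


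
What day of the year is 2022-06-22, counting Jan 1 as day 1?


Date: June 22, 2022
Days in months 1 through 5: 151
Plus 22 days in June

Day of year: 173


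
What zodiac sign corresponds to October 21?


Date: October 21
Conventional tropical zodiac dates: Libra from September 23 onward; Scorpio starts October 23
October 21 falls within the Libra range

Libra


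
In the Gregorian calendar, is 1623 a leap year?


Gregorian leap year rule: divisible by 4, but not by 100, unless also by 400.
1623 is not divisible by 4 -> not a leap year

No


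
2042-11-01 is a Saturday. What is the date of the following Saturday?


Current: Saturday
Target: Saturday
Days ahead: 7

Next Saturday: 2042-11-08


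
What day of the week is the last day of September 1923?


September 1923 has 30 days
Anchor: Jan 1, 1923. With p = 1923 - 1 = 1922: (p + p//4 - p//100 + p//400) mod 7 = (1922 + 480 - 19 + 4) mod 7 = 2387 mod 7 = 0 -> Monday (Mon=0 ... Sun=6)
Days before September (Jan-Aug): 243; September 1 index = (0 + 243) mod 7 = 5 -> Saturday
Last day offset: 30 - 1 = 29 days
Weekday index = (5 + 29) mod 7 = 6

Sunday, September 30


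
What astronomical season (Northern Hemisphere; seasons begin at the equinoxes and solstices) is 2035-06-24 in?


Date: June 24
Astronomical Summer (approx.; exact equinox/solstice day varies by year): June 21 to September 21
June 24 falls within the Summer window

Summer


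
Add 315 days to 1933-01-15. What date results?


Start: 1933-01-15, add 315 days
January 1933 has 31 days: 31 - 15 = 16 days to January 31 -> 299 left
February 1933 has 28 days -> 271 left
March 1933 has 31 days -> 240 left
April 1933 has 30 days -> 210 left
May 1933 has 31 days -> 179 left
June 1933 has 30 days -> 149 left
July 1933 has 31 days -> 118 left
August 1933 has 31 days -> 87 left
September 1933 has 30 days -> 57 left
October 1933 has 31 days -> 26 left
November 1933: 26 <= 30 -> lands on November 26

Result: 1933-11-26


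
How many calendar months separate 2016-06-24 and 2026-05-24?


From June 2016 to May 2026
10 years * 12 = 120 months, minus 1 month = 119

119 months


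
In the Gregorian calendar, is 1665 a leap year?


Gregorian leap year rule: divisible by 4, but not by 100, unless also by 400.
1665 is not divisible by 4 -> not a leap year

No


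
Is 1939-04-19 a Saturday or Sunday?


Anchor: Jan 1, 1939. With p = 1939 - 1 = 1938: (p + p//4 - p//100 + p//400) mod 7 = (1938 + 484 - 19 + 4) mod 7 = 2407 mod 7 = 6 -> Sunday (Mon=0 ... Sun=6)
Day of year: 109; offset = 108
Weekday index = (6 + 108) mod 7 = 2 -> Wednesday
Weekend days: Saturday, Sunday

No


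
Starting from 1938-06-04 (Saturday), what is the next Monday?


Current: Saturday
Target: Monday
Days ahead: 2

Next Monday: 1938-06-06


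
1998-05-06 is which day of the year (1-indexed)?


Date: May 6, 1998
Days in months 1 through 4: 120
Plus 6 days in May

Day of year: 126


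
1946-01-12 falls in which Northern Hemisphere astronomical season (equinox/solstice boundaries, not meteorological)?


Date: January 12
Astronomical Winter (approx.; exact equinox/solstice day varies by year): December 21 to March 19
January 12 falls within the Winter window

Winter


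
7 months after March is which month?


March is month 3
3 + 7 = 10

October


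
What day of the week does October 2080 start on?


Target: October 1, 2080
Anchor: Jan 1, 2080. With p = 2080 - 1 = 2079: (p + p//4 - p//100 + p//400) mod 7 = (2079 + 519 - 20 + 5) mod 7 = 2583 mod 7 = 0 -> Monday (Mon=0 ... Sun=6)
Days before October (Jan-Sep): 274 days
Weekday index = (0 + 274) mod 7 = 1

Tuesday


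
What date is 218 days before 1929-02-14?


Start: 1929-02-14, subtract 218 days
Back 14 days from February 14 reaches January 31, 1929 -> 204 left
January 1929 has 31 days -> back to December 31, 1928 -> 173 left
December 1928 has 31 days -> back to November 30, 1928 -> 142 left
November 1928 has 30 days -> back to October 31, 1928 -> 112 left
October 1928 has 31 days -> back to September 30, 1928 -> 81 left
September 1928 has 30 days -> back to August 31, 1928 -> 51 left
August 1928 has 31 days -> back to July 31, 1928 -> 20 left
July 1928: 31 - 20 = 11 -> lands on July 11

Result: 1928-07-11


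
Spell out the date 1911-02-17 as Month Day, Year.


ISO 1911-02-17 parses as year=1911, month=02, day=17
Month 2 -> February

February 17, 1911


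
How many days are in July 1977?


July 1977

31 days


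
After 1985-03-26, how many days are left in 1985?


Day of year: 85 of 365
Remaining = 365 - 85

280 days


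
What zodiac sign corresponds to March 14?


Date: March 14
Conventional tropical zodiac dates: Pisces from February 19 onward; Aries starts March 21
March 14 falls within the Pisces range

Pisces


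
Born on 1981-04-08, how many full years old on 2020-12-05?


Birth: 1981-04-08
Reference: 2020-12-05
Year difference: 2020 - 1981 = 39

39 years old


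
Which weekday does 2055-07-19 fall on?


Date: July 19, 2055
Anchor: Jan 1, 2055. With p = 2055 - 1 = 2054: (p + p//4 - p//100 + p//400) mod 7 = (2054 + 513 - 20 + 5) mod 7 = 2552 mod 7 = 4 -> Friday (Mon=0 ... Sun=6)
Days before July (Jan-Jun): 181; offset = 181 + 19 - 1 = 199
Weekday index = (4 + 199) mod 7 = 0

Day of the week: Monday


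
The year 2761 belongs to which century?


Century = (year - 1) // 100 + 1
= (2761 - 1) // 100 + 1
= 2760 // 100 + 1
= 27 + 1

28th century


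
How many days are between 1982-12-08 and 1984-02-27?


From 1982-12-08 to 1984-02-27
1982-12-08: days before December = 31 + 28 + 31 + 30 + 31 + 30 + 31 + 31 + 30 + 31 + 30 = 334 (1982 is not a leap year); day of year = 334 + 8 = 342
1984-02-27: days before February = 31; day of year = 31 + 27 = 58
Rest of 1982: 365 - 342 = 23
Full years 1983 (365): 365
Total = 23 + 365 + 58 = 446

446 days


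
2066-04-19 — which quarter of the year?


Month: April (month 4)
Q1: Jan-Mar, Q2: Apr-Jun, Q3: Jul-Sep, Q4: Oct-Dec

Q2


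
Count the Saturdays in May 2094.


May 2094 has 31 days
Anchor: Jan 1, 2094. With p = 2094 - 1 = 2093: (p + p//4 - p//100 + p//400) mod 7 = (2093 + 523 - 20 + 5) mod 7 = 2601 mod 7 = 4 -> Friday (Mon=0 ... Sun=6)
Days before May (Jan-Apr): 120; May 1 index = (4 + 120) mod 7 = 5 -> Saturday
First Saturday is May 1
Saturdays: 1, 8, 15, 22, 29

5 Saturdays


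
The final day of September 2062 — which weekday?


September 2062 has 30 days
Anchor: Jan 1, 2062. With p = 2062 - 1 = 2061: (p + p//4 - p//100 + p//400) mod 7 = (2061 + 515 - 20 + 5) mod 7 = 2561 mod 7 = 6 -> Sunday (Mon=0 ... Sun=6)
Days before September (Jan-Aug): 243; September 1 index = (6 + 243) mod 7 = 4 -> Friday
Last day offset: 30 - 1 = 29 days
Weekday index = (4 + 29) mod 7 = 5

Saturday, September 30


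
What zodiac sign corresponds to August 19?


Date: August 19
Conventional tropical zodiac dates: Leo from July 23 onward; Virgo starts August 23
August 19 falls within the Leo range

Leo


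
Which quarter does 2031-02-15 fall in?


Month: February (month 2)
Q1: Jan-Mar, Q2: Apr-Jun, Q3: Jul-Sep, Q4: Oct-Dec

Q1


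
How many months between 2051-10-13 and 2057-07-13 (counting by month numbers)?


From October 2051 to July 2057
6 years * 12 = 72 months, minus 3 months = 69

69 months


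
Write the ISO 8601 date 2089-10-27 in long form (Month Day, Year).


ISO 2089-10-27 parses as year=2089, month=10, day=27
Month 10 -> October

October 27, 2089


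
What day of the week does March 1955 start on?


Target: March 1, 1955
Anchor: Jan 1, 1955. With p = 1955 - 1 = 1954: (p + p//4 - p//100 + p//400) mod 7 = (1954 + 488 - 19 + 4) mod 7 = 2427 mod 7 = 5 -> Saturday (Mon=0 ... Sun=6)
Days before March (Jan-Feb): 59 days
Weekday index = (5 + 59) mod 7 = 1

Tuesday


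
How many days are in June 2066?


June 2066

30 days


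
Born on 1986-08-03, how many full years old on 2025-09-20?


Birth: 1986-08-03
Reference: 2025-09-20
Year difference: 2025 - 1986 = 39

39 years old


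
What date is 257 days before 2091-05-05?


Start: 2091-05-05, subtract 257 days
Back 5 days from May 5 reaches April 30, 2091 -> 252 left
April 2091 has 30 days -> back to March 31, 2091 -> 222 left
March 2091 has 31 days -> back to February 28, 2091 -> 191 left
February 2091 has 28 days -> back to January 31, 2091 -> 163 left
January 2091 has 31 days -> back to December 31, 2090 -> 132 left
December 2090 has 31 days -> back to November 30, 2090 -> 101 left
November 2090 has 30 days -> back to October 31, 2090 -> 71 left
October 2090 has 31 days -> back to September 30, 2090 -> 40 left
September 2090 has 30 days -> back to August 31, 2090 -> 10 left
August 2090: 31 - 10 = 21 -> lands on August 21

Result: 2090-08-21


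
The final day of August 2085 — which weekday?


August 2085 has 31 days
Anchor: Jan 1, 2085. With p = 2085 - 1 = 2084: (p + p//4 - p//100 + p//400) mod 7 = (2084 + 521 - 20 + 5) mod 7 = 2590 mod 7 = 0 -> Monday (Mon=0 ... Sun=6)
Days before August (Jan-Jul): 212; August 1 index = (0 + 212) mod 7 = 2 -> Wednesday
Last day offset: 31 - 1 = 30 days
Weekday index = (2 + 30) mod 7 = 4

Friday, August 31


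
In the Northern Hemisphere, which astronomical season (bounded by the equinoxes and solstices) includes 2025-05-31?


Date: May 31
Astronomical Spring (approx.; exact equinox/solstice day varies by year): March 20 to June 20
May 31 falls within the Spring window

Spring


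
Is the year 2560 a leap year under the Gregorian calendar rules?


Gregorian leap year rule: divisible by 4, but not by 100, unless also by 400.
2560 is divisible by 4 but not 100 -> leap year

Yes


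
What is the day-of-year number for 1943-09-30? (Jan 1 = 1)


Date: September 30, 1943
Days in months 1 through 8: 243
Plus 30 days in September

Day of year: 273


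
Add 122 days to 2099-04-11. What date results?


Start: 2099-04-11, add 122 days
April 2099 has 30 days: 30 - 11 = 19 days to April 30 -> 103 left
May 2099 has 31 days -> 72 left
June 2099 has 30 days -> 42 left
July 2099 has 31 days -> 11 left
August 2099: 11 <= 31 -> lands on August 11

Result: 2099-08-11


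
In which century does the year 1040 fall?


Century = (year - 1) // 100 + 1
= (1040 - 1) // 100 + 1
= 1039 // 100 + 1
= 10 + 1

11th century


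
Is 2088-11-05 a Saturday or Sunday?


Anchor: Jan 1, 2088. With p = 2088 - 1 = 2087: (p + p//4 - p//100 + p//400) mod 7 = (2087 + 521 - 20 + 5) mod 7 = 2593 mod 7 = 3 -> Thursday (Mon=0 ... Sun=6)
Day of year: 310; offset = 309
Weekday index = (3 + 309) mod 7 = 4 -> Friday
Weekend days: Saturday, Sunday

No


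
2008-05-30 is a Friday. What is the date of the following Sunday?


Current: Friday
Target: Sunday
Days ahead: 2

Next Sunday: 2008-06-01


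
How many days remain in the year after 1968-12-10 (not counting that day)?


Day of year: 345 of 366
Remaining = 366 - 345

21 days


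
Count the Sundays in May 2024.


May 2024 has 31 days
Anchor: Jan 1, 2024. With p = 2024 - 1 = 2023: (p + p//4 - p//100 + p//400) mod 7 = (2023 + 505 - 20 + 5) mod 7 = 2513 mod 7 = 0 -> Monday (Mon=0 ... Sun=6)
Days before May (Jan-Apr): 121; May 1 index = (0 + 121) mod 7 = 2 -> Wednesday
First Sunday is May 5
Sundays: 5, 12, 19, 26

4 Sundays


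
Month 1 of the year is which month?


Month 1 of 12

January


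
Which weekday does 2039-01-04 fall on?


Date: January 4, 2039
Anchor: Jan 1, 2039. With p = 2039 - 1 = 2038: (p + p//4 - p//100 + p//400) mod 7 = (2038 + 509 - 20 + 5) mod 7 = 2532 mod 7 = 5 -> Saturday (Mon=0 ... Sun=6)
Days into year = 4 - 1 = 3
Weekday index = (5 + 3) mod 7 = 1

Day of the week: Tuesday


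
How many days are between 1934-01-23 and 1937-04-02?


From 1934-01-23 to 1937-04-02
1934-01-23: day of year = 23
1937-04-02: days before April = 31 + 28 + 31 = 90 (1937 is not a leap year); day of year = 90 + 2 = 92
Rest of 1934: 365 - 23 = 342
Full years 1935 (365), 1936 (366): 731
Total = 342 + 731 + 92 = 1165

1165 days


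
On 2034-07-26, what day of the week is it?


Date: July 26, 2034
Anchor: Jan 1, 2034. With p = 2034 - 1 = 2033: (p + p//4 - p//100 + p//400) mod 7 = (2033 + 508 - 20 + 5) mod 7 = 2526 mod 7 = 6 -> Sunday (Mon=0 ... Sun=6)
Days before July (Jan-Jun): 181; offset = 181 + 26 - 1 = 206
Weekday index = (6 + 206) mod 7 = 2

Day of the week: Wednesday


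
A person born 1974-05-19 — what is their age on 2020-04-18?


Birth: 1974-05-19
Reference: 2020-04-18
Year difference: 2020 - 1974 = 46
Birthday not yet reached in 2020, subtract 1

45 years old


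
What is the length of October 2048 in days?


October 2048

31 days


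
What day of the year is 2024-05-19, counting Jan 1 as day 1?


Date: May 19, 2024
Days in months 1 through 4: 121
Plus 19 days in May

Day of year: 140


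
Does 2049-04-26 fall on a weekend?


Anchor: Jan 1, 2049. With p = 2049 - 1 = 2048: (p + p//4 - p//100 + p//400) mod 7 = (2048 + 512 - 20 + 5) mod 7 = 2545 mod 7 = 4 -> Friday (Mon=0 ... Sun=6)
Day of year: 116; offset = 115
Weekday index = (4 + 115) mod 7 = 0 -> Monday
Weekend days: Saturday, Sunday

No


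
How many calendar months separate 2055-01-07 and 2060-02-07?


From January 2055 to February 2060
5 years * 12 = 60 months, plus 1 month = 61

61 months


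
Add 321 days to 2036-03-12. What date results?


Start: 2036-03-12, add 321 days
March 2036 has 31 days: 31 - 12 = 19 days to March 31 -> 302 left
April 2036 has 30 days -> 272 left
May 2036 has 31 days -> 241 left
June 2036 has 30 days -> 211 left
July 2036 has 31 days -> 180 left
August 2036 has 31 days -> 149 left
September 2036 has 30 days -> 119 left
October 2036 has 31 days -> 88 left
November 2036 has 30 days -> 58 left
December 2036 has 31 days -> 27 left
January 2037: 27 <= 31 -> lands on January 27

Result: 2037-01-27


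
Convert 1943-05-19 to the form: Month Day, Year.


ISO 1943-05-19 parses as year=1943, month=05, day=19
Month 5 -> May

May 19, 1943


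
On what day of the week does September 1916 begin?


Target: September 1, 1916
Anchor: Jan 1, 1916. With p = 1916 - 1 = 1915: (p + p//4 - p//100 + p//400) mod 7 = (1915 + 478 - 19 + 4) mod 7 = 2378 mod 7 = 5 -> Saturday (Mon=0 ... Sun=6)
Days before September (Jan-Aug): 244 days
Weekday index = (5 + 244) mod 7 = 4

Friday
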